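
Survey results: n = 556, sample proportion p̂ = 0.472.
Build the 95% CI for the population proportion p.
(0.431, 0.513)

Proportion CI:
SE = √(p̂(1-p̂)/n) = √(0.472 · 0.528 / 556) = 0.02117

z* = 1.960
Margin = z* · SE = 1.960 · 0.02117 = 0.0415

CI: 0.472 ± 0.0415 = (0.431, 0.513)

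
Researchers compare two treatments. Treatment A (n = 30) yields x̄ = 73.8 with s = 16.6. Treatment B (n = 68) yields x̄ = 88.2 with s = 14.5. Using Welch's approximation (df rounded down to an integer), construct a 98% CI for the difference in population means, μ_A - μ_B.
(-22.83, -5.97)

Difference: x̄₁ - x̄₂ = -14.40
SE = √(s₁²/n₁ + s₂²/n₂) = √(16.6²/30 + 14.5²/68) = 3.5039
df = 49.39 → 49 (Welch–Satterthwaite, rounded down)
t* = 2.405

CI: -14.40 ± 2.405 · 3.5039 = -14.40 ± 8.43 = (-22.83, -5.97)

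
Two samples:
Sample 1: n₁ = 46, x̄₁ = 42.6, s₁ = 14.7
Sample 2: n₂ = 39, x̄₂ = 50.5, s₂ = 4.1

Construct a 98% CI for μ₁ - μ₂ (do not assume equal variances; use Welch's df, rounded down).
(-13.33, -2.47)

Difference: x̄₁ - x̄₂ = -7.90
SE = √(s₁²/n₁ + s₂²/n₂) = √(14.7²/46 + 4.1²/39) = 2.2646
df = 53.11 → 53 (Welch–Satterthwaite, rounded down)
t* = 2.399

CI: -7.90 ± 2.399 · 2.2646 = -7.90 ± 5.43 = (-13.33, -2.47)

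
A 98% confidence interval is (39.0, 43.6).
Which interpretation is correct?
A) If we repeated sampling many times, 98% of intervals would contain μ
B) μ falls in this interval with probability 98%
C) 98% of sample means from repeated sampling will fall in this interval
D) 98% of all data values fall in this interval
A

A) Correct — this is the frequentist long-run coverage interpretation.
B) Wrong — μ is fixed; the randomness lives in the interval, not in μ.
C) Wrong — coverage applies to intervals containing μ, not to future x̄ values.
D) Wrong — a CI is about the parameter μ, not individual data values.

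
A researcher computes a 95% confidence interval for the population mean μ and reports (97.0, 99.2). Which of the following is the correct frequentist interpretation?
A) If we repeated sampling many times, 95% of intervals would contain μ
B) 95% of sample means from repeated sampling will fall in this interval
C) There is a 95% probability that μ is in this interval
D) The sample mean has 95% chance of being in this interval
A

A) Correct — this is the frequentist long-run coverage interpretation.
B) Wrong — coverage applies to intervals containing μ, not to future x̄ values.
C) Wrong — μ is fixed; the randomness lives in the interval, not in μ.
D) Wrong — x̄ is observed and sits in the interval by construction.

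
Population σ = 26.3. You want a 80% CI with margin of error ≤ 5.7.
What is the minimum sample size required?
n ≥ 35

For margin E ≤ 5.7:
n ≥ (z* · σ / E)²
n ≥ (1.282 · 26.3 / 5.7)²
n ≥ 34.99

Minimum n = 35 (rounding up)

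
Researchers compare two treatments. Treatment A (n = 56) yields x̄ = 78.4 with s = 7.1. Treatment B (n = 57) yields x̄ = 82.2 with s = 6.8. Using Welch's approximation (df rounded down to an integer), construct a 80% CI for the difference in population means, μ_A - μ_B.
(-5.49, -2.11)

Difference: x̄₁ - x̄₂ = -3.80
SE = √(s₁²/n₁ + s₂²/n₂) = √(7.1²/56 + 6.8²/57) = 1.3082
df = 110.59 → 110 (Welch–Satterthwaite, rounded down)
t* = 1.289

CI: -3.80 ± 1.289 · 1.3082 = -3.80 ± 1.69 = (-5.49, -2.11)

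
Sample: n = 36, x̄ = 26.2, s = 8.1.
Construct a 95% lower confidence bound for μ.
μ ≥ 23.92

Lower bound (one-sided):
t* = 1.690 (one-sided for 95%)
Lower bound = x̄ - t* · s/√n = 26.2 - 1.690 · 8.1/√36 = 23.92

We are 95% confident that μ ≥ 23.92.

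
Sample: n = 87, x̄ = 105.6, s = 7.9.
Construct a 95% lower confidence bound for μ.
μ ≥ 104.19

Lower bound (one-sided):
t* = 1.663 (one-sided for 95%)
Lower bound = x̄ - t* · s/√n = 105.6 - 1.663 · 7.9/√87 = 104.19

We are 95% confident that μ ≥ 104.19.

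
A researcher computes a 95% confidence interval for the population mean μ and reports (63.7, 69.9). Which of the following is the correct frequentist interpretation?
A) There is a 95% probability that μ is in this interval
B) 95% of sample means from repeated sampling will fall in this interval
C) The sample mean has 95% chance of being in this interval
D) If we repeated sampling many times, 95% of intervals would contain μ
D

A) Wrong — μ is fixed; the randomness lives in the interval, not in μ.
B) Wrong — coverage applies to intervals containing μ, not to future x̄ values.
C) Wrong — x̄ is observed and sits in the interval by construction.
D) Correct — this is the frequentist long-run coverage interpretation.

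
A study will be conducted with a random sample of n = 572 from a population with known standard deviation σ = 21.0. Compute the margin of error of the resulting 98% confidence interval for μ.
Margin of error = 2.04

Margin of error = z* · σ/√n
= 2.326 · 21.0/√572
= 2.326 · 21.0/23.9165
= 2.04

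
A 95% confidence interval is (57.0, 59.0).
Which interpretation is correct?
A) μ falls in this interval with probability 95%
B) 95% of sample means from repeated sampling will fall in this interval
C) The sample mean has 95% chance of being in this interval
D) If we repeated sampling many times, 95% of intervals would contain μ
D

A) Wrong — μ is fixed; the randomness lives in the interval, not in μ.
B) Wrong — coverage applies to intervals containing μ, not to future x̄ values.
C) Wrong — x̄ is observed and sits in the interval by construction.
D) Correct — this is the frequentist long-run coverage interpretation.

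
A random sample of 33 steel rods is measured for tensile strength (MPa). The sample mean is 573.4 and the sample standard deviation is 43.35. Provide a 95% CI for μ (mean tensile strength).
(558.03, 588.77)

t-interval (σ unknown):
df = n - 1 = 32
t* = 2.037 for 95% confidence

Margin of error = t* · s/√n = 2.037 · 43.35/√33 = 15.37

CI: (558.03, 588.77)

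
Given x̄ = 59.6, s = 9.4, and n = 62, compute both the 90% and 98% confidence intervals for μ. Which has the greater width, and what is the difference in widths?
98% CI is wider by 1.71

df = 61
90% CI: t* = 1.670, (57.61, 61.59), width = 2 · t* · s/√n = 3.99
98% CI: t* = 2.389, (56.75, 62.45), width = 2 · t* · s/√n = 5.70

The 98% CI is wider by 5.70 - 3.99 = 1.71.
Higher confidence requires a wider interval.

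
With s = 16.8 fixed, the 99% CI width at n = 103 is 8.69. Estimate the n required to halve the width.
n ≈ 412

CI width ∝ 1/√n
To reduce width by factor 2, need √n to grow by 2 → need 2² = 4 times as many samples.

Current: n = 103, width = 8.69
New: n = 412, width ≈ 4.28

Width reduced by factor of 8.69/4.28 = 2.03.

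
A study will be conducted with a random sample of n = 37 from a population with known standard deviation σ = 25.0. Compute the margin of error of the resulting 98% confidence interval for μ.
Margin of error = 9.56

Margin of error = z* · σ/√n
= 2.326 · 25.0/√37
= 2.326 · 25.0/6.0828
= 9.56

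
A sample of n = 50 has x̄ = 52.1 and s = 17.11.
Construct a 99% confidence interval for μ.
(45.62, 58.58)

t-interval (σ unknown):
df = n - 1 = 49
t* = 2.680 for 99% confidence

Margin of error = t* · s/√n = 2.680 · 17.11/√50 = 6.48

CI: (45.62, 58.58)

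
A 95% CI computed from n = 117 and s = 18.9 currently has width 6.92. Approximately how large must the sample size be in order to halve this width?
n ≈ 468

CI width ∝ 1/√n
To reduce width by factor 2, need √n to grow by 2 → need 2² = 4 times as many samples.

Current: n = 117, width = 6.92
New: n = 468, width ≈ 3.43

Width reduced by factor of 6.92/3.43 = 2.02.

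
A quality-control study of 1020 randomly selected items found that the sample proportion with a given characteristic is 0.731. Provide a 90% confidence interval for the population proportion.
(0.708, 0.754)

Proportion CI:
SE = √(p̂(1-p̂)/n) = √(0.731 · 0.269 / 1020) = 0.01388

z* = 1.645
Margin = z* · SE = 1.645 · 0.01388 = 0.0228

CI: 0.731 ± 0.0228 = (0.708, 0.754)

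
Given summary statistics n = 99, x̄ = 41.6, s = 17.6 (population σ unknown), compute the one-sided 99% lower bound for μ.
μ ≥ 37.42

Lower bound (one-sided):
t* = 2.365 (one-sided for 99%)
Lower bound = x̄ - t* · s/√n = 41.6 - 2.365 · 17.6/√99 = 37.42

We are 99% confident that μ ≥ 37.42.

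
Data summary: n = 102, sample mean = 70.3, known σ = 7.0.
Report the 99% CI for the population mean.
(68.51, 72.09)

z-interval (σ known):
z* = 2.576 for 99% confidence

Margin of error = z* · σ/√n = 2.576 · 7.0/√102 = 1.79

CI: (70.3 - 1.79, 70.3 + 1.79) = (68.51, 72.09)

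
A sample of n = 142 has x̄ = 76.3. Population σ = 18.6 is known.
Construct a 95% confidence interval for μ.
(73.24, 79.36)

z-interval (σ known):
z* = 1.960 for 95% confidence

Margin of error = z* · σ/√n = 1.960 · 18.6/√142 = 3.06

CI: (76.3 - 3.06, 76.3 + 3.06) = (73.24, 79.36)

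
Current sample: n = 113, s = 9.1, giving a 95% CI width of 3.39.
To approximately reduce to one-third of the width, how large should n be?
n ≈ 1017

CI width ∝ 1/√n
To reduce width by factor 3, need √n to grow by 3 → need 3² = 9 times as many samples.

Current: n = 113, width = 3.39
New: n = 1017, width ≈ 1.12

Width reduced by factor of 3.39/1.12 = 3.03.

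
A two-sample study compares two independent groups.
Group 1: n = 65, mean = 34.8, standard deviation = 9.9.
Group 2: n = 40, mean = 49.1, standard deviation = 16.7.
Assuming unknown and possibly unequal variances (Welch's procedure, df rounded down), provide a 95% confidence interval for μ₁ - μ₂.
(-20.13, -8.47)

Difference: x̄₁ - x̄₂ = -14.30
SE = √(s₁²/n₁ + s₂²/n₂) = √(9.9²/65 + 16.7²/40) = 2.9121
df = 56.09 → 56 (Welch–Satterthwaite, rounded down)
t* = 2.003

CI: -14.30 ± 2.003 · 2.9121 = -14.30 ± 5.83 = (-20.13, -8.47)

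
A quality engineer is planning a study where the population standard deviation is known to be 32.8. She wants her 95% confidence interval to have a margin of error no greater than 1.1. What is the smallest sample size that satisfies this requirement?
n ≥ 3416

For margin E ≤ 1.1:
n ≥ (z* · σ / E)²
n ≥ (1.960 · 32.8 / 1.1)²
n ≥ 3415.66

Minimum n = 3416 (rounding up)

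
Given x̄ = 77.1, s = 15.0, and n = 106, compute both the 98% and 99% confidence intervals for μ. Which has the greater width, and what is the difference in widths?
99% CI is wider by 0.76

df = 105
98% CI: t* = 2.362, (73.66, 80.54), width = 2 · t* · s/√n = 6.88
99% CI: t* = 2.623, (73.28, 80.92), width = 2 · t* · s/√n = 7.64

The 99% CI is wider by 7.64 - 6.88 = 0.76.
Higher confidence requires a wider interval.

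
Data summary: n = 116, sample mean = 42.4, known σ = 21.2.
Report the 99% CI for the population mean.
(37.33, 47.47)

z-interval (σ known):
z* = 2.576 for 99% confidence

Margin of error = z* · σ/√n = 2.576 · 21.2/√116 = 5.07

CI: (42.4 - 5.07, 42.4 + 5.07) = (37.33, 47.47)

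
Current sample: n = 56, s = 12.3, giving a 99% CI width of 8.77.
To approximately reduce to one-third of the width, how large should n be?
n ≈ 504

CI width ∝ 1/√n
To reduce width by factor 3, need √n to grow by 3 → need 3² = 9 times as many samples.

Current: n = 56, width = 8.77
New: n = 504, width ≈ 2.83

Width reduced by factor of 8.77/2.83 = 3.10.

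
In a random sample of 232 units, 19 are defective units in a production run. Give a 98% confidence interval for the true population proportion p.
(0.040, 0.124)

Proportion CI:
p̂ = 19/232 = 0.08190
SE = √(p̂(1-p̂)/n) = √(0.08190 · 0.91810 / 232) = 0.01800

z* = 2.326
Margin = z* · SE = 2.326 · 0.01800 = 0.0419

CI: 0.08190 ± 0.0419 = (0.040, 0.124)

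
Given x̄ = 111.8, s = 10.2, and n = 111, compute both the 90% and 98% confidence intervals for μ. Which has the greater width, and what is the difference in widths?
98% CI is wider by 1.36

df = 110
90% CI: t* = 1.659, (110.19, 113.41), width = 2 · t* · s/√n = 3.21
98% CI: t* = 2.361, (109.51, 114.09), width = 2 · t* · s/√n = 4.57

The 98% CI is wider by 4.57 - 3.21 = 1.36.
Higher confidence requires a wider interval.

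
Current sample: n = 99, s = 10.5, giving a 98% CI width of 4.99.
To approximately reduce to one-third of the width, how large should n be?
n ≈ 891

CI width ∝ 1/√n
To reduce width by factor 3, need √n to grow by 3 → need 3² = 9 times as many samples.

Current: n = 99, width = 4.99
New: n = 891, width ≈ 1.64

Width reduced by factor of 4.99/1.64 = 3.04.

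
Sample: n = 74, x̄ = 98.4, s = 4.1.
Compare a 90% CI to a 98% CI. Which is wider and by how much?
98% CI is wider by 0.68

df = 73
90% CI: t* = 1.666, (97.61, 99.19), width = 2 · t* · s/√n = 1.59
98% CI: t* = 2.379, (97.27, 99.53), width = 2 · t* · s/√n = 2.27

The 98% CI is wider by 2.27 - 1.59 = 0.68.
Higher confidence requires a wider interval.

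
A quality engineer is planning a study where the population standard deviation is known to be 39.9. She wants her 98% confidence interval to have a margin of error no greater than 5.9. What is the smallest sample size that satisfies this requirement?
n ≥ 248

For margin E ≤ 5.9:
n ≥ (z* · σ / E)²
n ≥ (2.326 · 39.9 / 5.9)²
n ≥ 247.44

Minimum n = 248 (rounding up)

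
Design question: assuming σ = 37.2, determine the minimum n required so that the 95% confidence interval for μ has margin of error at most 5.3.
n ≥ 190

For margin E ≤ 5.3:
n ≥ (z* · σ / E)²
n ≥ (1.960 · 37.2 / 5.3)²
n ≥ 189.25

Minimum n = 190 (rounding up)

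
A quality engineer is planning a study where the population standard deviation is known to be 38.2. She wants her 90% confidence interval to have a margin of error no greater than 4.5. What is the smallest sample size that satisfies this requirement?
n ≥ 195

For margin E ≤ 4.5:
n ≥ (z* · σ / E)²
n ≥ (1.645 · 38.2 / 4.5)²
n ≥ 195.00

Minimum n = 195 (rounding up)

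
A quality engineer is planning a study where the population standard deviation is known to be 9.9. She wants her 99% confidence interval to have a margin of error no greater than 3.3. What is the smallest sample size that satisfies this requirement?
n ≥ 60

For margin E ≤ 3.3:
n ≥ (z* · σ / E)²
n ≥ (2.576 · 9.9 / 3.3)²
n ≥ 59.72

Minimum n = 60 (rounding up)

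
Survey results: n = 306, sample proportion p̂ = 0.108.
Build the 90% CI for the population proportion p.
(0.079, 0.137)

Proportion CI:
SE = √(p̂(1-p̂)/n) = √(0.108 · 0.892 / 306) = 0.01774

z* = 1.645
Margin = z* · SE = 1.645 · 0.01774 = 0.0292

CI: 0.108 ± 0.0292 = (0.079, 0.137)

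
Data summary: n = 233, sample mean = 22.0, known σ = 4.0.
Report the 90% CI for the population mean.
(21.57, 22.43)

z-interval (σ known):
z* = 1.645 for 90% confidence

Margin of error = z* · σ/√n = 1.645 · 4.0/√233 = 0.43

CI: (22.0 - 0.43, 22.0 + 0.43) = (21.57, 22.43)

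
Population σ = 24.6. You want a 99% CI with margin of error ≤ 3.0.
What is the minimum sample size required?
n ≥ 447

For margin E ≤ 3.0:
n ≥ (z* · σ / E)²
n ≥ (2.576 · 24.6 / 3.0)²
n ≥ 446.19

Minimum n = 447 (rounding up)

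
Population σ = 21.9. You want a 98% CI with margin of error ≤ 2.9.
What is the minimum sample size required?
n ≥ 309

For margin E ≤ 2.9:
n ≥ (z* · σ / E)²
n ≥ (2.326 · 21.9 / 2.9)²
n ≥ 308.54

Minimum n = 309 (rounding up)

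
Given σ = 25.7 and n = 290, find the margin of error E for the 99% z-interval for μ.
Margin of error = 3.89

Margin of error = z* · σ/√n
= 2.576 · 25.7/√290
= 2.576 · 25.7/17.0294
= 3.89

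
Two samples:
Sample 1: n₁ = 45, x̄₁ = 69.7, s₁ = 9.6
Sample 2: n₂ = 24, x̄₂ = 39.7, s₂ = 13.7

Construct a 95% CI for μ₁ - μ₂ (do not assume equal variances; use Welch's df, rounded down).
(23.62, 36.38)

Difference: x̄₁ - x̄₂ = 30.00
SE = √(s₁²/n₁ + s₂²/n₂) = √(9.6²/45 + 13.7²/24) = 3.1414
df = 35.36 → 35 (Welch–Satterthwaite, rounded down)
t* = 2.030

CI: 30.00 ± 2.030 · 3.1414 = 30.00 ± 6.38 = (23.62, 36.38)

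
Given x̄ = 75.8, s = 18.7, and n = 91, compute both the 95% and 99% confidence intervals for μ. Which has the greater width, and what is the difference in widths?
99% CI is wider by 2.53

df = 90
95% CI: t* = 1.987, (71.90, 79.70), width = 2 · t* · s/√n = 7.79
99% CI: t* = 2.632, (70.64, 80.96), width = 2 · t* · s/√n = 10.32

The 99% CI is wider by 10.32 - 7.79 = 2.53.
Higher confidence requires a wider interval.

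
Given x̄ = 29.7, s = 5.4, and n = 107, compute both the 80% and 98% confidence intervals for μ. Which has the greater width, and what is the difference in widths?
98% CI is wider by 1.12

df = 106
80% CI: t* = 1.290, (29.03, 30.37), width = 2 · t* · s/√n = 1.35
98% CI: t* = 2.362, (28.47, 30.93), width = 2 · t* · s/√n = 2.47

The 98% CI is wider by 2.47 - 1.35 = 1.12.
Higher confidence requires a wider interval.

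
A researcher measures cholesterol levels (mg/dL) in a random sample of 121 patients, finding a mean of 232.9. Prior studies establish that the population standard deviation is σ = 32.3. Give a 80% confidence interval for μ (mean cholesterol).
(229.14, 236.66)

z-interval (σ known):
z* = 1.282 for 80% confidence

Margin of error = z* · σ/√n = 1.282 · 32.3/√121 = 3.76

CI: (232.9 - 3.76, 232.9 + 3.76) = (229.14, 236.66)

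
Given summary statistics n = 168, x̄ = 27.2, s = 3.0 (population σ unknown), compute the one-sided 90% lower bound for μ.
μ ≥ 26.90

Lower bound (one-sided):
t* = 1.287 (one-sided for 90%)
Lower bound = x̄ - t* · s/√n = 27.2 - 1.287 · 3.0/√168 = 26.90

We are 90% confident that μ ≥ 26.90.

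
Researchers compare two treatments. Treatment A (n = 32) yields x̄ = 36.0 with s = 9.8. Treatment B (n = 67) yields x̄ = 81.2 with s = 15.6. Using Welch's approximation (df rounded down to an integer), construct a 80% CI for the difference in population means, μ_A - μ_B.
(-48.53, -41.87)

Difference: x̄₁ - x̄₂ = -45.20
SE = √(s₁²/n₁ + s₂²/n₂) = √(9.8²/32 + 15.6²/67) = 2.5756
df = 89.72 → 89 (Welch–Satterthwaite, rounded down)
t* = 1.291

CI: -45.20 ± 1.291 · 2.5756 = -45.20 ± 3.33 = (-48.53, -41.87)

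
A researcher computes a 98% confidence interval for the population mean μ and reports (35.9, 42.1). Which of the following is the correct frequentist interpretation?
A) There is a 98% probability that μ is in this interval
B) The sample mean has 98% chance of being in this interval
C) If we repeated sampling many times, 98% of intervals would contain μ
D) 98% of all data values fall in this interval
C

A) Wrong — μ is fixed; the randomness lives in the interval, not in μ.
B) Wrong — x̄ is observed and sits in the interval by construction.
C) Correct — this is the frequentist long-run coverage interpretation.
D) Wrong — a CI is about the parameter μ, not individual data values.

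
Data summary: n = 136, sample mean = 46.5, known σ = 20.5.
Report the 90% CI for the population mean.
(43.61, 49.39)

z-interval (σ known):
z* = 1.645 for 90% confidence

Margin of error = z* · σ/√n = 1.645 · 20.5/√136 = 2.89

CI: (46.5 - 2.89, 46.5 + 2.89) = (43.61, 49.39)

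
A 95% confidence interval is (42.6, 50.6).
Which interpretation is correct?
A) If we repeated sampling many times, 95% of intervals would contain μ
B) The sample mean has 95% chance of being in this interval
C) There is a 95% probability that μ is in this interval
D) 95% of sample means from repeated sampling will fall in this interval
A

A) Correct — this is the frequentist long-run coverage interpretation.
B) Wrong — x̄ is observed and sits in the interval by construction.
C) Wrong — μ is fixed; the randomness lives in the interval, not in μ.
D) Wrong — coverage applies to intervals containing μ, not to future x̄ values.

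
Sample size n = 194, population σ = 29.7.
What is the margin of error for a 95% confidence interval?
Margin of error = 4.18

Margin of error = z* · σ/√n
= 1.960 · 29.7/√194
= 1.960 · 29.7/13.9284
= 4.18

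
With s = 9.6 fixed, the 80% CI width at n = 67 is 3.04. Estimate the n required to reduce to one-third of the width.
n ≈ 603

CI width ∝ 1/√n
To reduce width by factor 3, need √n to grow by 3 → need 3² = 9 times as many samples.

Current: n = 67, width = 3.04
New: n = 603, width ≈ 1.00

Width reduced by factor of 3.04/1.00 = 3.04.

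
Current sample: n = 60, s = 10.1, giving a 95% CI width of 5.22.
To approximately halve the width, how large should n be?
n ≈ 240

CI width ∝ 1/√n
To reduce width by factor 2, need √n to grow by 2 → need 2² = 4 times as many samples.

Current: n = 60, width = 5.22
New: n = 240, width ≈ 2.57

Width reduced by factor of 5.22/2.57 = 2.03.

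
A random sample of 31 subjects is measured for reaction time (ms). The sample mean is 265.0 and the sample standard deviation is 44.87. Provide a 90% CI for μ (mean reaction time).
(251.32, 278.68)

t-interval (σ unknown):
df = n - 1 = 30
t* = 1.697 for 90% confidence

Margin of error = t* · s/√n = 1.697 · 44.87/√31 = 13.68

CI: (251.32, 278.68)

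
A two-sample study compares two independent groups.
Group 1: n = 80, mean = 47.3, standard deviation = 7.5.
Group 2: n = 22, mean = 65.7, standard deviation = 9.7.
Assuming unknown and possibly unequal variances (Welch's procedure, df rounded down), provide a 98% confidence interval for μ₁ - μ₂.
(-23.91, -12.89)

Difference: x̄₁ - x̄₂ = -18.40
SE = √(s₁²/n₁ + s₂²/n₂) = √(7.5²/80 + 9.7²/22) = 2.2316
df = 28.27 → 28 (Welch–Satterthwaite, rounded down)
t* = 2.467

CI: -18.40 ± 2.467 · 2.2316 = -18.40 ± 5.51 = (-23.91, -12.89)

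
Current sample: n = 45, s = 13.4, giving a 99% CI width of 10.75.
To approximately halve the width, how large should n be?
n ≈ 180

CI width ∝ 1/√n
To reduce width by factor 2, need √n to grow by 2 → need 2² = 4 times as many samples.

Current: n = 45, width = 10.75
New: n = 180, width ≈ 5.20

Width reduced by factor of 10.75/5.20 = 2.07.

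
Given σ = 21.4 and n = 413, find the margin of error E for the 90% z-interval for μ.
Margin of error = 1.73

Margin of error = z* · σ/√n
= 1.645 · 21.4/√413
= 1.645 · 21.4/20.3224
= 1.73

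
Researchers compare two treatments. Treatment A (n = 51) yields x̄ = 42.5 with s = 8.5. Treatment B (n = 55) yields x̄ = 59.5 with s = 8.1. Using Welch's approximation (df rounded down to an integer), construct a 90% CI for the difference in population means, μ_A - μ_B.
(-19.68, -14.32)

Difference: x̄₁ - x̄₂ = -17.00
SE = √(s₁²/n₁ + s₂²/n₂) = √(8.5²/51 + 8.1²/55) = 1.6154
df = 102.42 → 102 (Welch–Satterthwaite, rounded down)
t* = 1.660

CI: -17.00 ± 1.660 · 1.6154 = -17.00 ± 2.68 = (-19.68, -14.32)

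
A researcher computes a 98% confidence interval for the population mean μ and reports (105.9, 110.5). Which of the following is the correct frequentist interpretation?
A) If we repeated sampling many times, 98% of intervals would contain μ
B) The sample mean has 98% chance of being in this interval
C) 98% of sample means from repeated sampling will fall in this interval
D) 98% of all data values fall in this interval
A

A) Correct — this is the frequentist long-run coverage interpretation.
B) Wrong — x̄ is observed and sits in the interval by construction.
C) Wrong — coverage applies to intervals containing μ, not to future x̄ values.
D) Wrong — a CI is about the parameter μ, not individual data values.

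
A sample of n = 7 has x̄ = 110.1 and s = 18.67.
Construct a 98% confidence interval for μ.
(87.92, 132.28)

t-interval (σ unknown):
df = n - 1 = 6
t* = 3.143 for 98% confidence

Margin of error = t* · s/√n = 3.143 · 18.67/√7 = 22.18

CI: (87.92, 132.28)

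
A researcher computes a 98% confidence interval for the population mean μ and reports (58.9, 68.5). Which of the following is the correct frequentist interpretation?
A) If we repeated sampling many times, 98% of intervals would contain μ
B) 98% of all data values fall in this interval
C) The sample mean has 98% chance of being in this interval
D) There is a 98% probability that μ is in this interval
A

A) Correct — this is the frequentist long-run coverage interpretation.
B) Wrong — a CI is about the parameter μ, not individual data values.
C) Wrong — x̄ is observed and sits in the interval by construction.
D) Wrong — μ is fixed; the randomness lives in the interval, not in μ.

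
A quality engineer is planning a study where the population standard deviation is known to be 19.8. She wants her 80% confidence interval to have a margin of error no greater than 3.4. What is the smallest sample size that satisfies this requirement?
n ≥ 56

For margin E ≤ 3.4:
n ≥ (z* · σ / E)²
n ≥ (1.282 · 19.8 / 3.4)²
n ≥ 55.74

Minimum n = 56 (rounding up)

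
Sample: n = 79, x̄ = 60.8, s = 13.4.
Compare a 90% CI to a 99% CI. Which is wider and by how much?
99% CI is wider by 2.94

df = 78
90% CI: t* = 1.665, (58.29, 63.31), width = 2 · t* · s/√n = 5.02
99% CI: t* = 2.640, (56.82, 64.78), width = 2 · t* · s/√n = 7.96

The 99% CI is wider by 7.96 - 5.02 = 2.94.
Higher confidence requires a wider interval.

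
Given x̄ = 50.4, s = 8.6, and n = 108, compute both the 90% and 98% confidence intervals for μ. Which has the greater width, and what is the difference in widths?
98% CI is wider by 1.16

df = 107
90% CI: t* = 1.659, (49.03, 51.77), width = 2 · t* · s/√n = 2.75
98% CI: t* = 2.362, (48.45, 52.35), width = 2 · t* · s/√n = 3.91

The 98% CI is wider by 3.91 - 2.75 = 1.16.
Higher confidence requires a wider interval.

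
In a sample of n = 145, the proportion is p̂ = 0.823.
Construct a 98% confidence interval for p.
(0.749, 0.897)

Proportion CI:
SE = √(p̂(1-p̂)/n) = √(0.823 · 0.177 / 145) = 0.03170

z* = 2.326
Margin = z* · SE = 2.326 · 0.03170 = 0.0737

CI: 0.823 ± 0.0737 = (0.749, 0.897)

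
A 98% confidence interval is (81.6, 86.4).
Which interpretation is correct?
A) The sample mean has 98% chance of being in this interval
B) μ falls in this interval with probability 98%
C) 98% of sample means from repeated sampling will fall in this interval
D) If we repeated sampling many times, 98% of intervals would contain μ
D

A) Wrong — x̄ is observed and sits in the interval by construction.
B) Wrong — μ is fixed; the randomness lives in the interval, not in μ.
C) Wrong — coverage applies to intervals containing μ, not to future x̄ values.
D) Correct — this is the frequentist long-run coverage interpretation.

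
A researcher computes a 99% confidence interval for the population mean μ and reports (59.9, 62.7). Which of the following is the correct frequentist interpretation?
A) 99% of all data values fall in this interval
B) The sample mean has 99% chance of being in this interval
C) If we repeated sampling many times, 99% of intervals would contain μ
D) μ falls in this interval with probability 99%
C

A) Wrong — a CI is about the parameter μ, not individual data values.
B) Wrong — x̄ is observed and sits in the interval by construction.
C) Correct — this is the frequentist long-run coverage interpretation.
D) Wrong — μ is fixed; the randomness lives in the interval, not in μ.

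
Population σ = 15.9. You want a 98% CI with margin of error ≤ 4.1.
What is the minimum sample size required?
n ≥ 82

For margin E ≤ 4.1:
n ≥ (z* · σ / E)²
n ≥ (2.326 · 15.9 / 4.1)²
n ≥ 81.37

Minimum n = 82 (rounding up)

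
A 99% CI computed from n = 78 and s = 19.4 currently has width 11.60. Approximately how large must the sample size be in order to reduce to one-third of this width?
n ≈ 702

CI width ∝ 1/√n
To reduce width by factor 3, need √n to grow by 3 → need 3² = 9 times as many samples.

Current: n = 78, width = 11.60
New: n = 702, width ≈ 3.78

Width reduced by factor of 11.60/3.78 = 3.07.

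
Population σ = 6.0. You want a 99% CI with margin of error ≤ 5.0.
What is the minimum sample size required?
n ≥ 10

For margin E ≤ 5.0:
n ≥ (z* · σ / E)²
n ≥ (2.576 · 6.0 / 5.0)²
n ≥ 9.56

Minimum n = 10 (rounding up)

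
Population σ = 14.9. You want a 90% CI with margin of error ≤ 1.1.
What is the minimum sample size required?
n ≥ 497

For margin E ≤ 1.1:
n ≥ (z* · σ / E)²
n ≥ (1.645 · 14.9 / 1.1)²
n ≥ 496.50

Minimum n = 497 (rounding up)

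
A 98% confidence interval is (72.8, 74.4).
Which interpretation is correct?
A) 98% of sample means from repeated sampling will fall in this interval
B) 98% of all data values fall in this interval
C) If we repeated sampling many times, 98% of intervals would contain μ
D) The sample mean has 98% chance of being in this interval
C

A) Wrong — coverage applies to intervals containing μ, not to future x̄ values.
B) Wrong — a CI is about the parameter μ, not individual data values.
C) Correct — this is the frequentist long-run coverage interpretation.
D) Wrong — x̄ is observed and sits in the interval by construction.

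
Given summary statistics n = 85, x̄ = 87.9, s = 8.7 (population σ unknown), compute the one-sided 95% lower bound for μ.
μ ≥ 86.33

Lower bound (one-sided):
t* = 1.663 (one-sided for 95%)
Lower bound = x̄ - t* · s/√n = 87.9 - 1.663 · 8.7/√85 = 86.33

We are 95% confident that μ ≥ 86.33.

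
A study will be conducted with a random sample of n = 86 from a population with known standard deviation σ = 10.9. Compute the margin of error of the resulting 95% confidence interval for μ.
Margin of error = 2.30

Margin of error = z* · σ/√n
= 1.960 · 10.9/√86
= 1.960 · 10.9/9.2736
= 2.30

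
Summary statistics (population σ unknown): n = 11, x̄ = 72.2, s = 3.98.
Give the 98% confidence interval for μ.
(68.88, 75.52)

t-interval (σ unknown):
df = n - 1 = 10
t* = 2.764 for 98% confidence

Margin of error = t* · s/√n = 2.764 · 3.98/√11 = 3.32

CI: (68.88, 75.52)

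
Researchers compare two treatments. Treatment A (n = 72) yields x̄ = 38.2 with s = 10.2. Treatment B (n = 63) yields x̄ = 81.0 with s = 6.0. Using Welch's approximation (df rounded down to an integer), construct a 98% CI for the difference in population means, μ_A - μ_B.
(-46.15, -39.45)

Difference: x̄₁ - x̄₂ = -42.80
SE = √(s₁²/n₁ + s₂²/n₂) = √(10.2²/72 + 6.0²/63) = 1.4200
df = 117.26 → 117 (Welch–Satterthwaite, rounded down)
t* = 2.359

CI: -42.80 ± 2.359 · 1.4200 = -42.80 ± 3.35 = (-46.15, -39.45)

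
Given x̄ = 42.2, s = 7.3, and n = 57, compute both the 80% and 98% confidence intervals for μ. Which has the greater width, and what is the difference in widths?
98% CI is wider by 2.12

df = 56
80% CI: t* = 1.297, (40.95, 43.45), width = 2 · t* · s/√n = 2.51
98% CI: t* = 2.395, (39.88, 44.52), width = 2 · t* · s/√n = 4.63

The 98% CI is wider by 4.63 - 2.51 = 2.12.
Higher confidence requires a wider interval.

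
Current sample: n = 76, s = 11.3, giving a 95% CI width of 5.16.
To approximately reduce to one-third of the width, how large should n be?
n ≈ 684

CI width ∝ 1/√n
To reduce width by factor 3, need √n to grow by 3 → need 3² = 9 times as many samples.

Current: n = 76, width = 5.16
New: n = 684, width ≈ 1.70

Width reduced by factor of 5.16/1.70 = 3.04.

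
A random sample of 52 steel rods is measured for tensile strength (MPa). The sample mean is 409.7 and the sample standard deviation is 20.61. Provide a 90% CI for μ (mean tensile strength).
(404.91, 414.49)

t-interval (σ unknown):
df = n - 1 = 51
t* = 1.675 for 90% confidence

Margin of error = t* · s/√n = 1.675 · 20.61/√52 = 4.79

CI: (404.91, 414.49)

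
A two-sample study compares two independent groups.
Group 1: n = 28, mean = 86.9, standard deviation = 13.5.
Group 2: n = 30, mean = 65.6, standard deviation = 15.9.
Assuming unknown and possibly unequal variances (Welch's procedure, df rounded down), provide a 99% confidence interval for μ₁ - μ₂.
(10.99, 31.61)

Difference: x̄₁ - x̄₂ = 21.30
SE = √(s₁²/n₁ + s₂²/n₂) = √(13.5²/28 + 15.9²/30) = 3.8647
df = 55.52 → 55 (Welch–Satterthwaite, rounded down)
t* = 2.668

CI: 21.30 ± 2.668 · 3.8647 = 21.30 ± 10.31 = (10.99, 31.61)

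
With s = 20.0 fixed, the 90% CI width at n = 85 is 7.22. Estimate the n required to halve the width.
n ≈ 340

CI width ∝ 1/√n
To reduce width by factor 2, need √n to grow by 2 → need 2² = 4 times as many samples.

Current: n = 85, width = 7.22
New: n = 340, width ≈ 3.58

Width reduced by factor of 7.22/3.58 = 2.02.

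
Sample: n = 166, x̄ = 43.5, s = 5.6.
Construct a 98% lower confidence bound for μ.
μ ≥ 42.60

Lower bound (one-sided):
t* = 2.070 (one-sided for 98%)
Lower bound = x̄ - t* · s/√n = 43.5 - 2.070 · 5.6/√166 = 42.60

We are 98% confident that μ ≥ 42.60.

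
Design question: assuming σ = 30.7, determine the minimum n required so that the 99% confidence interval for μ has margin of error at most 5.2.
n ≥ 232

For margin E ≤ 5.2:
n ≥ (z* · σ / E)²
n ≥ (2.576 · 30.7 / 5.2)²
n ≥ 231.29

Minimum n = 232 (rounding up)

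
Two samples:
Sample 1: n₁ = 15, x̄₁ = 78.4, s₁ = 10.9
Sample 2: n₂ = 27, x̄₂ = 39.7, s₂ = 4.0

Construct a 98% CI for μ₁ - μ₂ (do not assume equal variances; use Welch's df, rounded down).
(31.16, 46.24)

Difference: x̄₁ - x̄₂ = 38.70
SE = √(s₁²/n₁ + s₂²/n₂) = √(10.9²/15 + 4.0²/27) = 2.9177
df = 16.12 → 16 (Welch–Satterthwaite, rounded down)
t* = 2.583

CI: 38.70 ± 2.583 · 2.9177 = 38.70 ± 7.54 = (31.16, 46.24)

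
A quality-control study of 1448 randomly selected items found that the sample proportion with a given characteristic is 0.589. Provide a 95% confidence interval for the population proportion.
(0.564, 0.614)

Proportion CI:
SE = √(p̂(1-p̂)/n) = √(0.589 · 0.411 / 1448) = 0.01293

z* = 1.960
Margin = z* · SE = 1.960 · 0.01293 = 0.0253

CI: 0.589 ± 0.0253 = (0.564, 0.614)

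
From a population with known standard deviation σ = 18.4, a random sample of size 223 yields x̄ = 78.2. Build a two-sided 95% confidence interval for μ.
(75.78, 80.62)

z-interval (σ known):
z* = 1.960 for 95% confidence

Margin of error = z* · σ/√n = 1.960 · 18.4/√223 = 2.42

CI: (78.2 - 2.42, 78.2 + 2.42) = (75.78, 80.62)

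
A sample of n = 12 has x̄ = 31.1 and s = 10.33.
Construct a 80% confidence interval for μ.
(27.04, 35.16)

t-interval (σ unknown):
df = n - 1 = 11
t* = 1.363 for 80% confidence

Margin of error = t* · s/√n = 1.363 · 10.33/√12 = 4.06

CI: (27.04, 35.16)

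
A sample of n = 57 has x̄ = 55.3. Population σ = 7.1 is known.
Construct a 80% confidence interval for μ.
(54.09, 56.51)

z-interval (σ known):
z* = 1.282 for 80% confidence

Margin of error = z* · σ/√n = 1.282 · 7.1/√57 = 1.21

CI: (55.3 - 1.21, 55.3 + 1.21) = (54.09, 56.51)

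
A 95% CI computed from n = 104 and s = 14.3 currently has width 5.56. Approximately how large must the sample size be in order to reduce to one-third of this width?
n ≈ 936

CI width ∝ 1/√n
To reduce width by factor 3, need √n to grow by 3 → need 3² = 9 times as many samples.

Current: n = 104, width = 5.56
New: n = 936, width ≈ 1.84

Width reduced by factor of 5.56/1.84 = 3.02.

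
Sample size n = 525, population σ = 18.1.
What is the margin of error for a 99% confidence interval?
Margin of error = 2.03

Margin of error = z* · σ/√n
= 2.576 · 18.1/√525
= 2.576 · 18.1/22.9129
= 2.03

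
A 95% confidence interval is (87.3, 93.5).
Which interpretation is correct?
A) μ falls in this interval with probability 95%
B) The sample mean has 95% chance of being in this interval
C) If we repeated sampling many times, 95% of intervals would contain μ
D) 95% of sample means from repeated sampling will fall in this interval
C

A) Wrong — μ is fixed; the randomness lives in the interval, not in μ.
B) Wrong — x̄ is observed and sits in the interval by construction.
C) Correct — this is the frequentist long-run coverage interpretation.
D) Wrong — coverage applies to intervals containing μ, not to future x̄ values.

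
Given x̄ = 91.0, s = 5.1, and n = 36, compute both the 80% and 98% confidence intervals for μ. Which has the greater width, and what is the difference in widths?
98% CI is wider by 1.92

df = 35
80% CI: t* = 1.306, (89.89, 92.11), width = 2 · t* · s/√n = 2.22
98% CI: t* = 2.438, (88.93, 93.07), width = 2 · t* · s/√n = 4.14

The 98% CI is wider by 4.14 - 2.22 = 1.92.
Higher confidence requires a wider interval.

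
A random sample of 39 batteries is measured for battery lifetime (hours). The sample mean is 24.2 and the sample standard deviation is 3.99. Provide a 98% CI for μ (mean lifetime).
(22.65, 25.75)

t-interval (σ unknown):
df = n - 1 = 38
t* = 2.429 for 98% confidence

Margin of error = t* · s/√n = 2.429 · 3.99/√39 = 1.55

CI: (22.65, 25.75)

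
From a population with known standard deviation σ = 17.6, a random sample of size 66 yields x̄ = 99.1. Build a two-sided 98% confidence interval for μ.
(94.06, 104.14)

z-interval (σ known):
z* = 2.326 for 98% confidence

Margin of error = z* · σ/√n = 2.326 · 17.6/√66 = 5.04

CI: (99.1 - 5.04, 99.1 + 5.04) = (94.06, 104.14)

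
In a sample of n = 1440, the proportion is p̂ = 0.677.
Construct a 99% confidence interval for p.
(0.645, 0.709)

Proportion CI:
SE = √(p̂(1-p̂)/n) = √(0.677 · 0.323 / 1440) = 0.01232

z* = 2.576
Margin = z* · SE = 2.576 · 0.01232 = 0.0317

CI: 0.677 ± 0.0317 = (0.645, 0.709)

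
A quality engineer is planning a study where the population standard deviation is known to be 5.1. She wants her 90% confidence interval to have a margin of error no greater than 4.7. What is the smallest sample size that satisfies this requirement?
n ≥ 4

For margin E ≤ 4.7:
n ≥ (z* · σ / E)²
n ≥ (1.645 · 5.1 / 4.7)²
n ≥ 3.19

Minimum n = 4 (rounding up)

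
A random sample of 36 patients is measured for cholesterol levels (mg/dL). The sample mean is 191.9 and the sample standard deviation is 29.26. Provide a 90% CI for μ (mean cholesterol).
(183.66, 200.14)

t-interval (σ unknown):
df = n - 1 = 35
t* = 1.690 for 90% confidence

Margin of error = t* · s/√n = 1.690 · 29.26/√36 = 8.24

CI: (183.66, 200.14)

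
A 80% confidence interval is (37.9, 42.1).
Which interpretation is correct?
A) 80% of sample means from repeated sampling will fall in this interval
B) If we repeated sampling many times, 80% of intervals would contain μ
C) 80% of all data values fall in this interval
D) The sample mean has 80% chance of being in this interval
B

A) Wrong — coverage applies to intervals containing μ, not to future x̄ values.
B) Correct — this is the frequentist long-run coverage interpretation.
C) Wrong — a CI is about the parameter μ, not individual data values.
D) Wrong — x̄ is observed and sits in the interval by construction.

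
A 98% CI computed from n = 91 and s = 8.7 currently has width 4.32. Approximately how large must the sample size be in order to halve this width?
n ≈ 364

CI width ∝ 1/√n
To reduce width by factor 2, need √n to grow by 2 → need 2² = 4 times as many samples.

Current: n = 91, width = 4.32
New: n = 364, width ≈ 2.13

Width reduced by factor of 4.32/2.13 = 2.03.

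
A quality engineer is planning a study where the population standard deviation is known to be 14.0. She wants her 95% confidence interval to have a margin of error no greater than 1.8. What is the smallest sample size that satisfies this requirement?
n ≥ 233

For margin E ≤ 1.8:
n ≥ (z* · σ / E)²
n ≥ (1.960 · 14.0 / 1.8)²
n ≥ 232.39

Minimum n = 233 (rounding up)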